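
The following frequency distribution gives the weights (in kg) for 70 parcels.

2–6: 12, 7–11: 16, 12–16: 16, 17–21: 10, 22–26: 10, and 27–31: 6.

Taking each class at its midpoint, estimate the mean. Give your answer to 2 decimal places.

Midpoints: 4, 9, 14, 19, 24, 29
Σfm = 12×4 + 16×9 + 16×14 + 10×19 + 10×24 + 6×29 = 1020
n = Σf = 70
Mean = 1020 / 70 = 14.5714

14.57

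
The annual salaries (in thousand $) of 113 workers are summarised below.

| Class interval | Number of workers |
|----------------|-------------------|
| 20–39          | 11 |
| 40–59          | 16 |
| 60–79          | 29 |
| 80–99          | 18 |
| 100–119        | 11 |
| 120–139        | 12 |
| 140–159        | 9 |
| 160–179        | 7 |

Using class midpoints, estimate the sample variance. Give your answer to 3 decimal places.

1585.209

Midpoints: 29.5, 49.5, 69.5, 89.5, 109.5, 129.5, 149.5, 169.5
n = 113, Σfm = 10033.5, mean = 88.7920
Σfm² = 1068438.25
Σf(m − x̄)² = Σfm² − (Σfm)²/n = 1068438.25 − 10033.5²/113 = 177543.3628
Sample variance = 177543.3628 / 112 = 1585.2086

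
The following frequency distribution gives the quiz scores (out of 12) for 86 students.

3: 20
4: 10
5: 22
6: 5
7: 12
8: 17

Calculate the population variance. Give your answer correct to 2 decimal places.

3.32

Values: 3, 4, 5, 6, 7, 8
n = 86, Σfx = 460, mean = 5.3488
Σfx² = 2746
Σf(x − x̄)² = Σfx² − (Σfx)²/n = 2746 − 460²/86 = 285.5349
Population variance = 285.5349 / 86 = 3.3202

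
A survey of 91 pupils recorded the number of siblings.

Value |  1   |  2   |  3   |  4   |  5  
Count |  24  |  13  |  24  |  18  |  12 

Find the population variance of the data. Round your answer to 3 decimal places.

Values: 1, 2, 3, 4, 5
n = 91, Σfx = 254, mean = 2.7912
Σfx² = 880
Σf(x − x̄)² = Σfx² − (Σfx)²/n = 880 − 254²/91 = 171.0330
Population variance = 171.0330 / 91 = 1.8795

1.879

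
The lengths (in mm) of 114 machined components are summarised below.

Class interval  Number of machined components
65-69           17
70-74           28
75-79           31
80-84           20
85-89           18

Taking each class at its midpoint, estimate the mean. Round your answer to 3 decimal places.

Midpoints: 67, 72, 77, 82, 87
Σfm = 17×67 + 28×72 + 31×77 + 20×82 + 18×87 = 8748
n = Σf = 114
Mean = 8748 / 114 = 76.7368

76.737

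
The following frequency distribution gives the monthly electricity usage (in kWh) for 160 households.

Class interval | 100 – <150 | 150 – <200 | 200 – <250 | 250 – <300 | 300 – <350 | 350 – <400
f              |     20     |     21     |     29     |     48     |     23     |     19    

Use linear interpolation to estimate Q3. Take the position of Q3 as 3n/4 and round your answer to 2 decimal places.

Cumulative frequencies: 20, 41, 70, 118, 141, 160
n = 160; position = 3n/4 = 120.
This falls in the class 300 – <350: L = 300, F = 118, f = 23, h = 50.
Upper quartile ≈ 300 + ((120 − 118) / 23) × 50 = 304.3478

304.35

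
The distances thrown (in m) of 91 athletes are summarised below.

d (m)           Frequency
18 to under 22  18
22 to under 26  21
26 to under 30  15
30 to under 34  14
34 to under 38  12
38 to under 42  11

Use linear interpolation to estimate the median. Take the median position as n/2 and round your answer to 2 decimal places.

27.73

Cumulative frequencies: 18, 39, 54, 68, 80, 91
n = 91; position = n/2 = 45.5.
This falls in the class 26 to under 30: L = 26, F = 39, f = 15, h = 4.
Median ≈ 26 + ((45.5 − 39) / 15) × 4 = 27.7333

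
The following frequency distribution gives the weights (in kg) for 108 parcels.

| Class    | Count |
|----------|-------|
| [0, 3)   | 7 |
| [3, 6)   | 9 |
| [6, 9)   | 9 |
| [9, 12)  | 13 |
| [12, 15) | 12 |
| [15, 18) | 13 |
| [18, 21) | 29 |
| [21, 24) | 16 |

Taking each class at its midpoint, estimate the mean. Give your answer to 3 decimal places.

14.417

Midpoints: 1.5, 4.5, 7.5, 10.5, 13.5, 16.5, 19.5, 22.5
Σfm = 7×1.5 + 9×4.5 + 9×7.5 + 13×10.5 + 12×13.5 + 13×16.5 + 29×19.5 + 16×22.5 = 1557
n = Σf = 108
Mean = 1557 / 108 = 14.4167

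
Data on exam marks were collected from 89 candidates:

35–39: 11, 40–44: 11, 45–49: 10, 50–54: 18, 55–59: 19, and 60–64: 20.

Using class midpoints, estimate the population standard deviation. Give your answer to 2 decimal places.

Midpoints: 37, 42, 47, 52, 57, 62
n = 89, Σfm = 4598, mean = 51.6629
Σfm² = 243836
Σf(m − x̄)² = Σfm² − (Σfm)²/n = 243836 − 4598²/89 = 6289.8876
Population variance = 6289.8876 / 89 = 70.6729
Standard deviation = √70.6729 = 8.4067

8.41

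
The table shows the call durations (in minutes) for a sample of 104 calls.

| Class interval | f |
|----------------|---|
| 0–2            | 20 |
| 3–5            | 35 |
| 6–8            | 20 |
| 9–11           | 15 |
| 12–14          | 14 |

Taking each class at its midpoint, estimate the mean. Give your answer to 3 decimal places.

6.077

Midpoints: 1, 4, 7, 10, 13
Σfm = 20×1 + 35×4 + 20×7 + 15×10 + 14×13 = 632
n = Σf = 104
Mean = 632 / 104 = 6.0769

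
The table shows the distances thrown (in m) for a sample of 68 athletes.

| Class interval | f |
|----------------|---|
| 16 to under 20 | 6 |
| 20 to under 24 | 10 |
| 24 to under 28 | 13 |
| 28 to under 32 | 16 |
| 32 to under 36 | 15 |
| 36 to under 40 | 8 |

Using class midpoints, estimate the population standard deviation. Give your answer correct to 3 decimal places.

5.903

Midpoints: 18, 22, 26, 30, 34, 38
n = 68, Σfm = 1960, mean = 28.8235
Σfm² = 58864
Σf(m − x̄)² = Σfm² − (Σfm)²/n = 58864 − 1960²/68 = 2369.8824
Population variance = 2369.8824 / 68 = 34.8512
Standard deviation = √34.8512 = 5.9035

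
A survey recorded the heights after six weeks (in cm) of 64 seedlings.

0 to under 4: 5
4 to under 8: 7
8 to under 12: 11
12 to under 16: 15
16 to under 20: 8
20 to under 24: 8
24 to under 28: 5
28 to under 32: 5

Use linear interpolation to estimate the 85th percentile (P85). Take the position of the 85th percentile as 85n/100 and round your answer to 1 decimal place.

Cumulative frequencies: 5, 12, 23, 38, 46, 54, 59, 64
n = 64; position = 85n/100 = 54.4.
This falls in the class 24 to under 28: L = 24, F = 54, f = 5, h = 4.
85th percentile ≈ 24 + ((54.4 − 54) / 5) × 4 = 24.3200

24.3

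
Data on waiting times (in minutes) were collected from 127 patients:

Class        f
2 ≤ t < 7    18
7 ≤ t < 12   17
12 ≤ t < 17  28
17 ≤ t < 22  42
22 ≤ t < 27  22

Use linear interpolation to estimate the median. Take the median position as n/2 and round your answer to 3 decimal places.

Cumulative frequencies: 18, 35, 63, 105, 127
n = 127; position = n/2 = 63.5.
This falls in the class 17 ≤ t < 22: L = 17, F = 63, f = 42, h = 5.
Median ≈ 17 + ((63.5 − 63) / 42) × 5 = 17.0595

17.060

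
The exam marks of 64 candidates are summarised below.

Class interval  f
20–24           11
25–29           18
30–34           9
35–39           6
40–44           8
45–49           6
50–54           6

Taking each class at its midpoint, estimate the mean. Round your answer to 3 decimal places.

Midpoints: 22, 27, 32, 37, 42, 47, 52
Σfm = 11×22 + 18×27 + 9×32 + 6×37 + 8×42 + 6×47 + 6×52 = 2168
n = Σf = 64
Mean = 2168 / 64 = 33.8750

33.875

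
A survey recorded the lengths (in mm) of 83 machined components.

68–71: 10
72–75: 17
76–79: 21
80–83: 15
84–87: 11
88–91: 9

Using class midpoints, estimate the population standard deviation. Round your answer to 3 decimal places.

6.024

Midpoints: 69.5, 73.5, 77.5, 81.5, 85.5, 89.5
n = 83, Σfm = 6540.5, mean = 78.8012
Σfm² = 518410.75
Σf(m − x̄)² = Σfm² − (Σfm)²/n = 518410.75 − 6540.5²/83 = 3011.4699
Population variance = 3011.4699 / 83 = 36.2828
Standard deviation = √36.2828 = 6.0235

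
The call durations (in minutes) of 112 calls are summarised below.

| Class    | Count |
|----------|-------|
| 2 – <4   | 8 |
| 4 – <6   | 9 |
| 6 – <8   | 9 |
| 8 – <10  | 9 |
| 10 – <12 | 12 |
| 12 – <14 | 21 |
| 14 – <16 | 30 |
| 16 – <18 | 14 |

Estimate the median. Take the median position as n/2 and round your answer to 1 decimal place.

Cumulative frequencies: 8, 17, 26, 35, 47, 68, 98, 112
n = 112; position = n/2 = 56.
This falls in the class 12 – <14: L = 12, F = 47, f = 21, h = 2.
Median ≈ 12 + ((56 − 47) / 21) × 2 = 12.8571

12.9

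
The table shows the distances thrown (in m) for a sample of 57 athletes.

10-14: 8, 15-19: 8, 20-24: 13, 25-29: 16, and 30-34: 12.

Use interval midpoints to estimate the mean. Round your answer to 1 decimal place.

23.4

Midpoints: 12, 17, 22, 27, 32
Σfm = 8×12 + 8×17 + 13×22 + 16×27 + 12×32 = 1334
n = Σf = 57
Mean = 1334 / 57 = 23.4035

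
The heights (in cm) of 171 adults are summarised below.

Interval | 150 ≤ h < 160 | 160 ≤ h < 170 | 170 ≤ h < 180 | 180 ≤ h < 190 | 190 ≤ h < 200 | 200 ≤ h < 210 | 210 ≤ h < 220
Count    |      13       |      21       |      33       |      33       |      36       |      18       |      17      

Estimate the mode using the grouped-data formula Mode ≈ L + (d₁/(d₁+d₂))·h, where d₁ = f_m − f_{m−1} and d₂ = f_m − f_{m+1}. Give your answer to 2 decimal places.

Modal class: 190 ≤ h < 200 (highest frequency 36).
d₁ = 36 − 33 = 3, d₂ = 36 − 18 = 18
Mode ≈ 190 + (3/(3+18)) × 10 = 190 + 1.4286 = 191.4286

191.43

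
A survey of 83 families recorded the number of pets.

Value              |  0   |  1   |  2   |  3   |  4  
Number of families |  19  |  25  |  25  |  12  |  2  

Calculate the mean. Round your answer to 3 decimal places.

1.434

Values: 0, 1, 2, 3, 4
Σfx = 19×0 + 25×1 + 25×2 + 12×3 + 2×4 = 119
n = Σf = 83
Mean = 119 / 83 = 1.4337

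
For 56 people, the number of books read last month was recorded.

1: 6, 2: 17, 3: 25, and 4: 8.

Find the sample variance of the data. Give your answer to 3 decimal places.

0.748

Values: 1, 2, 3, 4
n = 56, Σfx = 147, mean = 2.6250
Σfx² = 427
Σf(x − x̄)² = Σfx² − (Σfx)²/n = 427 − 147²/56 = 41.1250
Sample variance = 41.1250 / 55 = 0.7477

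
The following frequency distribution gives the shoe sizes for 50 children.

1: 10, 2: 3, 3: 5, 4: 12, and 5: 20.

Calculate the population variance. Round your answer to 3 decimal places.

Values: 1, 2, 3, 4, 5
n = 50, Σfx = 179, mean = 3.5800
Σfx² = 759
Σf(x − x̄)² = Σfx² − (Σfx)²/n = 759 − 179²/50 = 118.1800
Population variance = 118.1800 / 50 = 2.3636

2.364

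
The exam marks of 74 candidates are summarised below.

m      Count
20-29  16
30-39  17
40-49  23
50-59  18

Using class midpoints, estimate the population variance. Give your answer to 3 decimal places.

Midpoints: 24.5, 34.5, 44.5, 54.5
n = 74, Σfm = 2983, mean = 40.3108
Σfm² = 128848.5
Σf(m − x̄)² = Σfm² − (Σfm)²/n = 128848.5 − 2983²/74 = 8601.3514
Population variance = 8601.3514 / 74 = 116.2345

116.234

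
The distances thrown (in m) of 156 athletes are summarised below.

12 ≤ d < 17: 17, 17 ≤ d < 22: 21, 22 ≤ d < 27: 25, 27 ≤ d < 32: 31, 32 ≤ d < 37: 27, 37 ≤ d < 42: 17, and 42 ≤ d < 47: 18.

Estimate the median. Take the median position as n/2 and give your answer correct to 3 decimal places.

29.419

Cumulative frequencies: 17, 38, 63, 94, 121, 138, 156
n = 156; position = n/2 = 78.
This falls in the class 27 ≤ d < 32: L = 27, F = 63, f = 31, h = 5.
Median ≈ 27 + ((78 − 63) / 31) × 5 = 29.4194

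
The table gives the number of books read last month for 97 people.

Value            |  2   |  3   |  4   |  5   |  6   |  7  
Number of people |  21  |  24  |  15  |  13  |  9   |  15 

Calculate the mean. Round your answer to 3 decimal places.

Values: 2, 3, 4, 5, 6, 7
Σfx = 21×2 + 24×3 + 15×4 + 13×5 + 9×6 + 15×7 = 398
n = Σf = 97
Mean = 398 / 97 = 4.1031

4.103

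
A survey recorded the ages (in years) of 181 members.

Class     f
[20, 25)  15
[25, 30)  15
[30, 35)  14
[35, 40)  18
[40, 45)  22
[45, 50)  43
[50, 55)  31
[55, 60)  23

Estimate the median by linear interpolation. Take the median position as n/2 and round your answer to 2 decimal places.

Cumulative frequencies: 15, 30, 44, 62, 84, 127, 158, 181
n = 181; position = n/2 = 90.5.
This falls in the class [45, 50): L = 45, F = 84, f = 43, h = 5.
Median ≈ 45 + ((90.5 − 84) / 43) × 5 = 45.7558

45.76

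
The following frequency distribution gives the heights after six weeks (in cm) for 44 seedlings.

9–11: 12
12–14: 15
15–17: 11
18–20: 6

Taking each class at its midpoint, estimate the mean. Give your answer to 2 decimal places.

Midpoints: 10, 13, 16, 19
Σfm = 12×10 + 15×13 + 11×16 + 6×19 = 605
n = Σf = 44
Mean = 605 / 44 = 13.7500

13.75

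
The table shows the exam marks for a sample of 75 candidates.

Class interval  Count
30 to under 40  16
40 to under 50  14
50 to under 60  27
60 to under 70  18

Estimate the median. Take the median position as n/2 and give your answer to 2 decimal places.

Cumulative frequencies: 16, 30, 57, 75
n = 75; position = n/2 = 37.5.
This falls in the class 50 to under 60: L = 50, F = 30, f = 27, h = 10.
Median ≈ 50 + ((37.5 − 30) / 27) × 10 = 52.7778

52.78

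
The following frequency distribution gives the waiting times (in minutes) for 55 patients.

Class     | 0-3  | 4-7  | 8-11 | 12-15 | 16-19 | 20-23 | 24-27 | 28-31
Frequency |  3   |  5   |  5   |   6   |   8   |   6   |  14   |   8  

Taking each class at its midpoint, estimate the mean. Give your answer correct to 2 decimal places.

Midpoints: 1.5, 5.5, 9.5, 13.5, 17.5, 21.5, 25.5, 29.5
Σfm = 3×1.5 + 5×5.5 + 5×9.5 + 6×13.5 + 8×17.5 + 6×21.5 + 14×25.5 + 8×29.5 = 1022.5
n = Σf = 55
Mean = 1022.5 / 55 = 18.5909

18.59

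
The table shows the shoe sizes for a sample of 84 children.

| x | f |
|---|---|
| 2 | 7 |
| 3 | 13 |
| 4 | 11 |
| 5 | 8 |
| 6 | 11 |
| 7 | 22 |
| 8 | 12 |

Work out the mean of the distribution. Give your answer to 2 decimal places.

Values: 2, 3, 4, 5, 6, 7, 8
Σfx = 7×2 + 13×3 + 11×4 + 8×5 + 11×6 + 22×7 + 12×8 = 453
n = Σf = 84
Mean = 453 / 84 = 5.3929

5.39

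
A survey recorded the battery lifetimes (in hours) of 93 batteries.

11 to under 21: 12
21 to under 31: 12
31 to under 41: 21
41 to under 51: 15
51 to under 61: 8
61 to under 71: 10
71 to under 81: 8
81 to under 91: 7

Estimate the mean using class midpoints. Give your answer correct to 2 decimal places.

Midpoints: 16, 26, 36, 46, 56, 66, 76, 86
Σfm = 12×16 + 12×26 + 21×36 + 15×46 + 8×56 + 10×66 + 8×76 + 7×86 = 4268
n = Σf = 93
Mean = 4268 / 93 = 45.8925

45.89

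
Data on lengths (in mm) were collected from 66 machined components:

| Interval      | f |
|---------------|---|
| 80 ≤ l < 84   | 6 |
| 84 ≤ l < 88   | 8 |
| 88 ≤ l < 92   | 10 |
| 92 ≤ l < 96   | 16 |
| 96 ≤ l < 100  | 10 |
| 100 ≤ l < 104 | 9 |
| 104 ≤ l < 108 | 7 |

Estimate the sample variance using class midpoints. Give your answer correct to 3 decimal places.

Midpoints: 82, 86, 90, 94, 98, 102, 106
n = 66, Σfm = 6224, mean = 94.3030
Σfm² = 590216
Σf(m − x̄)² = Σfm² − (Σfm)²/n = 590216 − 6224²/66 = 3273.9394
Sample variance = 3273.9394 / 65 = 50.3683

50.368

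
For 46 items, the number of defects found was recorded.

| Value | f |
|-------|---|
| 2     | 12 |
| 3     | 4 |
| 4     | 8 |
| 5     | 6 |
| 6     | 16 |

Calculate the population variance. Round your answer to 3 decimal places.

Values: 2, 3, 4, 5, 6
n = 46, Σfx = 194, mean = 4.2174
Σfx² = 938
Σf(x − x̄)² = Σfx² − (Σfx)²/n = 938 − 194²/46 = 119.8261
Population variance = 119.8261 / 46 = 2.6049

2.605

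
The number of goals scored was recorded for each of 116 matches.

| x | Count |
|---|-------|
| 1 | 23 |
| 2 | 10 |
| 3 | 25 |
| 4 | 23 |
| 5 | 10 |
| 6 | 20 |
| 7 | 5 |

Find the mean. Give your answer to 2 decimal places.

Values: 1, 2, 3, 4, 5, 6, 7
Σfx = 23×1 + 10×2 + 25×3 + 23×4 + 10×5 + 20×6 + 5×7 = 415
n = Σf = 116
Mean = 415 / 116 = 3.5776

3.58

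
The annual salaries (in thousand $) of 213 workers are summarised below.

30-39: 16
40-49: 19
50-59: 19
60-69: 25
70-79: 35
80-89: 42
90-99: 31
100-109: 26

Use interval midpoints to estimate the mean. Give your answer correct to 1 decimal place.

Midpoints: 34.5, 44.5, 54.5, 64.5, 74.5, 84.5, 94.5, 104.5
Σfm = 16×34.5 + 19×44.5 + 19×54.5 + 25×64.5 + 35×74.5 + 42×84.5 + 31×94.5 + 26×104.5 = 15848.5
n = Σf = 213
Mean = 15848.5 / 213 = 74.4061

74.4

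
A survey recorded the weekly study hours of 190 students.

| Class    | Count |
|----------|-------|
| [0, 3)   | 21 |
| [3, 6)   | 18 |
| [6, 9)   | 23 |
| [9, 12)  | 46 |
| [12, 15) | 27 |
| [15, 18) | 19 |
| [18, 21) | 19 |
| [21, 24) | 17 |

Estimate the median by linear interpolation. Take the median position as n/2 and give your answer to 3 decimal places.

Cumulative frequencies: 21, 39, 62, 108, 135, 154, 173, 190
n = 190; position = n/2 = 95.
This falls in the class [9, 12): L = 9, F = 62, f = 46, h = 3.
Median ≈ 9 + ((95 − 62) / 46) × 3 = 11.1522

11.152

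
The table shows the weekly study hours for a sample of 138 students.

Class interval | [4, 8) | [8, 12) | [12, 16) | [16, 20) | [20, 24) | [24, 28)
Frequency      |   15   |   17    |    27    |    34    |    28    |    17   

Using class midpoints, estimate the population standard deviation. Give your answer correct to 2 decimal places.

6.01

Midpoints: 6, 10, 14, 18, 22, 26
n = 138, Σfm = 2308, mean = 16.7246
Σfm² = 43592
Σf(m − x̄)² = Σfm² − (Σfm)²/n = 43592 − 2308²/138 = 4991.5362
Population variance = 4991.5362 / 138 = 36.1706
Standard deviation = √36.1706 = 6.0142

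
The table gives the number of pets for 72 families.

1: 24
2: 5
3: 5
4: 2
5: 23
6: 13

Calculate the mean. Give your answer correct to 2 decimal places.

Values: 1, 2, 3, 4, 5, 6
Σfx = 24×1 + 5×2 + 5×3 + 2×4 + 23×5 + 13×6 = 250
n = Σf = 72
Mean = 250 / 72 = 3.4722

3.47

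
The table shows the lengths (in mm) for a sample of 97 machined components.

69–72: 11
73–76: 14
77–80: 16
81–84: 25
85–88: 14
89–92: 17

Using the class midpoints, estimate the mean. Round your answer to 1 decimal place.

81.3

Midpoints: 70.5, 74.5, 78.5, 82.5, 86.5, 90.5
Σfm = 11×70.5 + 14×74.5 + 16×78.5 + 25×82.5 + 14×86.5 + 17×90.5 = 7886.5
n = Σf = 97
Mean = 7886.5 / 97 = 81.3041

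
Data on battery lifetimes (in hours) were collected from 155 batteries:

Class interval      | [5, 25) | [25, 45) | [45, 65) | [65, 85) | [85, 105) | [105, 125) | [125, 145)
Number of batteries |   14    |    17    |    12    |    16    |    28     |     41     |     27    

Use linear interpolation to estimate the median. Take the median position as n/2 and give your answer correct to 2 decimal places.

Cumulative frequencies: 14, 31, 43, 59, 87, 128, 155
n = 155; position = n/2 = 77.5.
This falls in the class [85, 105): L = 85, F = 59, f = 28, h = 20.
Median ≈ 85 + ((77.5 − 59) / 28) × 20 = 98.2143

98.21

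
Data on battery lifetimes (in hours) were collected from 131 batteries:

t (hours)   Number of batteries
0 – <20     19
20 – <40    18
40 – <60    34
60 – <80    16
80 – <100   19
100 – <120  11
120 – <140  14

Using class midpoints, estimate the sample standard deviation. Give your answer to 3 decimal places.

Midpoints: 10, 30, 50, 70, 90, 110, 130
n = 131, Σfm = 8290, mean = 63.2824
Σfm² = 705100
Σf(m − x̄)² = Σfm² − (Σfm)²/n = 705100 − 8290²/131 = 180488.5496
Sample variance = 180488.5496 / 130 = 1388.3735
Standard deviation = √1388.3735 = 37.2609

37.261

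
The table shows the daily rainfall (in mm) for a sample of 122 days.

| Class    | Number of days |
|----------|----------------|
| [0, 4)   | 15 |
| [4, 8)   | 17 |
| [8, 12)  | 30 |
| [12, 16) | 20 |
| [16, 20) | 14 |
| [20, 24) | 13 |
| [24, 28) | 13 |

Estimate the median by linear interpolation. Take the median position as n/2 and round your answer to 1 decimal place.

Cumulative frequencies: 15, 32, 62, 82, 96, 109, 122
n = 122; position = n/2 = 61.
This falls in the class [8, 12): L = 8, F = 32, f = 30, h = 4.
Median ≈ 8 + ((61 − 32) / 30) × 4 = 11.8667

11.9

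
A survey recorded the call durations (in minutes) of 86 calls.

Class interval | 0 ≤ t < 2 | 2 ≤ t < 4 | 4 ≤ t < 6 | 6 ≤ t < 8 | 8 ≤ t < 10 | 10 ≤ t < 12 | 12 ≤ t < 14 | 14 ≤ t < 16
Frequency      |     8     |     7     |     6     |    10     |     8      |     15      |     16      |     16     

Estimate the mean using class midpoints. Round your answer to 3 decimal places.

9.465

Midpoints: 1, 3, 5, 7, 9, 11, 13, 15
Σfm = 8×1 + 7×3 + 6×5 + 10×7 + 8×9 + 15×11 + 16×13 + 16×15 = 814
n = Σf = 86
Mean = 814 / 86 = 9.4651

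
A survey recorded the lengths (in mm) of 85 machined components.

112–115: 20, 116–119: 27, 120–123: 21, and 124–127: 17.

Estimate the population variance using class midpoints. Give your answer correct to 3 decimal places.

17.805

Midpoints: 113.5, 117.5, 121.5, 125.5
n = 85, Σfm = 10127.5, mean = 119.1471
Σfm² = 1208175.25
Σf(m − x̄)² = Σfm² − (Σfm)²/n = 1208175.25 − 10127.5²/85 = 1513.4118
Population variance = 1513.4118 / 85 = 17.8048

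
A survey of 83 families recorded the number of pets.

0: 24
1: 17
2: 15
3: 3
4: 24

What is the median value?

2

Cumulative frequencies: 24, 41, 56, 59, 83
n = 83, so the median is the value in position (n+1)/2 = 42.
Position 42 falls at value 2.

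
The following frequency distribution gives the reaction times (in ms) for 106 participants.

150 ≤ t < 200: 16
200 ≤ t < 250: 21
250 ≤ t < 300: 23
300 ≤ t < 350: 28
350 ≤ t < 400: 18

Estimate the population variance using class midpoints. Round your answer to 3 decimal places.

4336.285

Midpoints: 175, 225, 275, 325, 375
n = 106, Σfm = 29700, mean = 280.1887
Σfm² = 8781250
Σf(m − x̄)² = Σfm² − (Σfm)²/n = 8781250 − 29700²/106 = 459646.2264
Population variance = 459646.2264 / 106 = 4336.2852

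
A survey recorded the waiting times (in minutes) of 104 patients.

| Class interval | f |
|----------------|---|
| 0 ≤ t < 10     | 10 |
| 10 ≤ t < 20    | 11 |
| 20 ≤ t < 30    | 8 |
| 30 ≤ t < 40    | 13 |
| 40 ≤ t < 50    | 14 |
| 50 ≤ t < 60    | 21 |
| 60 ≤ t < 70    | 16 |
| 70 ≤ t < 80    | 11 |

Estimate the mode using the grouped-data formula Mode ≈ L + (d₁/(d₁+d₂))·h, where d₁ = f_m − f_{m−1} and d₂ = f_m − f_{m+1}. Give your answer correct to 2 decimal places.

Modal class: 50 ≤ t < 60 (highest frequency 21).
d₁ = 21 − 14 = 7, d₂ = 21 − 16 = 5
Mode ≈ 50 + (7/(7+5)) × 10 = 50 + 5.8333 = 55.8333

55.83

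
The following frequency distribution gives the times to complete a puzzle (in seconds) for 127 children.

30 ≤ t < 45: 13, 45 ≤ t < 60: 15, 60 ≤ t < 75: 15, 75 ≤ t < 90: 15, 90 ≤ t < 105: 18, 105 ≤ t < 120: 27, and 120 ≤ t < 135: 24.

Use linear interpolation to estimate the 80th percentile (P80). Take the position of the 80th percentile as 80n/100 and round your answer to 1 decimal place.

Cumulative frequencies: 13, 28, 43, 58, 76, 103, 127
n = 127; position = 80n/100 = 101.6.
This falls in the class 105 ≤ t < 120: L = 105, F = 76, f = 27, h = 15.
80th percentile ≈ 105 + ((101.6 − 76) / 27) × 15 = 119.2222

119.2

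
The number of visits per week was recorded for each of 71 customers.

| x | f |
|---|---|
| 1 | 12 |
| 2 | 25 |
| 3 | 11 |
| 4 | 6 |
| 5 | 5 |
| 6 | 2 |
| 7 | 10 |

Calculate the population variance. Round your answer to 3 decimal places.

Values: 1, 2, 3, 4, 5, 6, 7
n = 71, Σfx = 226, mean = 3.1831
Σfx² = 994
Σf(x − x̄)² = Σfx² − (Σfx)²/n = 994 − 226²/71 = 274.6197
Population variance = 274.6197 / 71 = 3.8679

3.868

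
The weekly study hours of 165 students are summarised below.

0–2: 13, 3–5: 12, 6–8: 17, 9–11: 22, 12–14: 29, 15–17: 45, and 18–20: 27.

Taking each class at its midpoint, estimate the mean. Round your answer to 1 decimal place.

Midpoints: 1, 4, 7, 10, 13, 16, 19
Σfm = 13×1 + 12×4 + 17×7 + 22×10 + 29×13 + 45×16 + 27×19 = 2010
n = Σf = 165
Mean = 2010 / 165 = 12.1818

12.2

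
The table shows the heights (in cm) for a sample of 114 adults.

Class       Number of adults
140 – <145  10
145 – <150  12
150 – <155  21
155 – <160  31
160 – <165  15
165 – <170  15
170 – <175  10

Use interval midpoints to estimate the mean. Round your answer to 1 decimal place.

157.5

Midpoints: 142.5, 147.5, 152.5, 157.5, 162.5, 167.5, 172.5
Σfm = 10×142.5 + 12×147.5 + 21×152.5 + 31×157.5 + 15×162.5 + 15×167.5 + 10×172.5 = 17955
n = Σf = 114
Mean = 17955 / 114 = 157.5000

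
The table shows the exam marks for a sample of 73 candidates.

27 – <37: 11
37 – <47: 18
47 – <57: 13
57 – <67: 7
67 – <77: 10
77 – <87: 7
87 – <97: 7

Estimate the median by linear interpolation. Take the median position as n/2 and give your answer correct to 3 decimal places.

52.769

Cumulative frequencies: 11, 29, 42, 49, 59, 66, 73
n = 73; position = n/2 = 36.5.
This falls in the class 47 – <57: L = 47, F = 29, f = 13, h = 10.
Median ≈ 47 + ((36.5 − 29) / 13) × 10 = 52.7692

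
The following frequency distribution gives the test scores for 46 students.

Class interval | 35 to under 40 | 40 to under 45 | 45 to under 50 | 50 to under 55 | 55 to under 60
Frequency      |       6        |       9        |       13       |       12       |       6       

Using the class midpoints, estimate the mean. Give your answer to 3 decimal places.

Midpoints: 37.5, 42.5, 47.5, 52.5, 57.5
Σfm = 6×37.5 + 9×42.5 + 13×47.5 + 12×52.5 + 6×57.5 = 2200
n = Σf = 46
Mean = 2200 / 46 = 47.8261

47.826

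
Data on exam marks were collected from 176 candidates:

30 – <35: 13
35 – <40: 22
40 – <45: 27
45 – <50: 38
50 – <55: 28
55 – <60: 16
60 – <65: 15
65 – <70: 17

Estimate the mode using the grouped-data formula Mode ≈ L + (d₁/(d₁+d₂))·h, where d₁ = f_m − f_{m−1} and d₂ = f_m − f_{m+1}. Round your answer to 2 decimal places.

47.62

Modal class: 45 – <50 (highest frequency 38).
d₁ = 38 − 27 = 11, d₂ = 38 − 28 = 10
Mode ≈ 45 + (11/(11+10)) × 5 = 45 + 2.6190 = 47.6190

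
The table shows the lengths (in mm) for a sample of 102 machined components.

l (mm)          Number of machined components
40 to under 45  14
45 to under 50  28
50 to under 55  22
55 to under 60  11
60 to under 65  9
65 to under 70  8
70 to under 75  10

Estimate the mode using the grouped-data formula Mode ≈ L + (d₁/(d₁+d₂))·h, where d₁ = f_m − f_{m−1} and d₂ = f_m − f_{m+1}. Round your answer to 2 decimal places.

Modal class: 45 to under 50 (highest frequency 28).
d₁ = 28 − 14 = 14, d₂ = 28 − 22 = 6
Mode ≈ 45 + (14/(14+6)) × 5 = 45 + 3.5000 = 48.5000

48.50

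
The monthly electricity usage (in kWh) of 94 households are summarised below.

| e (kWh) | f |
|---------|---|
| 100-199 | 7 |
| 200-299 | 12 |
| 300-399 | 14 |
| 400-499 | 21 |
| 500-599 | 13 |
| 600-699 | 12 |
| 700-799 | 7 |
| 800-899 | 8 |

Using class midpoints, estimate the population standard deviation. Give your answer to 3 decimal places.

197.532

Midpoints: 149.5, 249.5, 349.5, 449.5, 549.5, 649.5, 749.5, 849.5
n = 94, Σfm = 45353, mean = 482.4787
Σfm² = 25549623.5
Σf(m − x̄)² = Σfm² − (Σfm)²/n = 25549623.5 − 45353²/94 = 3667765.9574
Population variance = 3667765.9574 / 94 = 39018.7868
Standard deviation = √39018.7868 = 197.5317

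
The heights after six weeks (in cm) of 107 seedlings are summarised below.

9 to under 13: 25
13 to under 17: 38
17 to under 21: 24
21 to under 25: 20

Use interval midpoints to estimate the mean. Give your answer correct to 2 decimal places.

16.46

Midpoints: 11, 15, 19, 23
Σfm = 25×11 + 38×15 + 24×19 + 20×23 = 1761
n = Σf = 107
Mean = 1761 / 107 = 16.4579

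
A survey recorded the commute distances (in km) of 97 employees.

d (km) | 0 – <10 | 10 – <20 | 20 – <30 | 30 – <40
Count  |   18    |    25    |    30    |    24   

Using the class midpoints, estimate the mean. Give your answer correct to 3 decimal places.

21.186

Midpoints: 5, 15, 25, 35
Σfm = 18×5 + 25×15 + 30×25 + 24×35 = 2055
n = Σf = 97
Mean = 2055 / 97 = 21.1856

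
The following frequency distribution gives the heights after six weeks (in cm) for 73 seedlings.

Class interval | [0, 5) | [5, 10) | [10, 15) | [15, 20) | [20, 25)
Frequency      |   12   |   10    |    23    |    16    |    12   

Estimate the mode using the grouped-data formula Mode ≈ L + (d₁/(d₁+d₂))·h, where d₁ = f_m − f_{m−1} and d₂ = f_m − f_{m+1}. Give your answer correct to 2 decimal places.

13.25

Modal class: [10, 15) (highest frequency 23).
d₁ = 23 − 10 = 13, d₂ = 23 − 16 = 7
Mode ≈ 10 + (13/(13+7)) × 5 = 10 + 3.2500 = 13.2500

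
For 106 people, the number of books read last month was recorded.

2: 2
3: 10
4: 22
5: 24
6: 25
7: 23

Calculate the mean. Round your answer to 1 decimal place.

5.2

Values: 2, 3, 4, 5, 6, 7
Σfx = 2×2 + 10×3 + 22×4 + 24×5 + 25×6 + 23×7 = 553
n = Σf = 106
Mean = 553 / 106 = 5.2170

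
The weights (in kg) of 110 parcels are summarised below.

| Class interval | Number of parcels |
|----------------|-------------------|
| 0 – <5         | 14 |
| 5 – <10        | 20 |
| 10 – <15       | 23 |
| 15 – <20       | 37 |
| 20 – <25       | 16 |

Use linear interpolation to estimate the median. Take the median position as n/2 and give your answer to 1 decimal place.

Cumulative frequencies: 14, 34, 57, 94, 110
n = 110; position = n/2 = 55.
This falls in the class 10 – <15: L = 10, F = 34, f = 23, h = 5.
Median ≈ 10 + ((55 − 34) / 23) × 5 = 14.5652

14.6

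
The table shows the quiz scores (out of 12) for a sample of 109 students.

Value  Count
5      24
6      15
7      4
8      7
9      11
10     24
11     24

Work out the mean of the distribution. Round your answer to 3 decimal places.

Values: 5, 6, 7, 8, 9, 10, 11
Σfx = 24×5 + 15×6 + 4×7 + 7×8 + 11×9 + 24×10 + 24×11 = 897
n = Σf = 109
Mean = 897 / 109 = 8.2294

8.229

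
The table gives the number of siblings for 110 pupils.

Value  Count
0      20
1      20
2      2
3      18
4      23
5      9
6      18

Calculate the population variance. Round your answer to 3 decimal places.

Values: 0, 1, 2, 3, 4, 5, 6
n = 110, Σfx = 323, mean = 2.9364
Σfx² = 1431
Σf(x − x̄)² = Σfx² − (Σfx)²/n = 1431 − 323²/110 = 482.5545
Population variance = 482.5545 / 110 = 4.3869

4.387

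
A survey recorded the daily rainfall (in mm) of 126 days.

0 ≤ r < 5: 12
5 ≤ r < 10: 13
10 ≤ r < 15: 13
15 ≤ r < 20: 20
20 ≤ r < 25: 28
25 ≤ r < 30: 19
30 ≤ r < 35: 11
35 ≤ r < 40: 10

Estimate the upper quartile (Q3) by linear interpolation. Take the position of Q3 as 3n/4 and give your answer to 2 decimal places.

Cumulative frequencies: 12, 25, 38, 58, 86, 105, 116, 126
n = 126; position = 3n/4 = 94.5.
This falls in the class 25 ≤ r < 30: L = 25, F = 86, f = 19, h = 5.
Upper quartile ≈ 25 + ((94.5 − 86) / 19) × 5 = 27.2368

27.24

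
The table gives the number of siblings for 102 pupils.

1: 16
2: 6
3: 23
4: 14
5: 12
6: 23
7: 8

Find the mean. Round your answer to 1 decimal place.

Values: 1, 2, 3, 4, 5, 6, 7
Σfx = 16×1 + 6×2 + 23×3 + 14×4 + 12×5 + 23×6 + 8×7 = 407
n = Σf = 102
Mean = 407 / 102 = 3.9902

4.0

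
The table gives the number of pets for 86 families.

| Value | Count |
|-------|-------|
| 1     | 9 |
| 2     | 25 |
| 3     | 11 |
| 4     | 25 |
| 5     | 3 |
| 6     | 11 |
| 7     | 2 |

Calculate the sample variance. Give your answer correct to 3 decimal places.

Values: 1, 2, 3, 4, 5, 6, 7
n = 86, Σfx = 287, mean = 3.3372
Σfx² = 1177
Σf(x − x̄)² = Σfx² − (Σfx)²/n = 1177 − 287²/86 = 219.2209
Sample variance = 219.2209 / 85 = 2.5791

2.579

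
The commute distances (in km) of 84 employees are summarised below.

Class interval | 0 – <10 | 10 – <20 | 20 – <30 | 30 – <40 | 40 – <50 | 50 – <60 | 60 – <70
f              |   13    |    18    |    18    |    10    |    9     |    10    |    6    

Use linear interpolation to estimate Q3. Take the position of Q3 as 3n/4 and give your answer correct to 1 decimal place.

44.4

Cumulative frequencies: 13, 31, 49, 59, 68, 78, 84
n = 84; position = 3n/4 = 63.
This falls in the class 40 – <50: L = 40, F = 59, f = 9, h = 10.
Upper quartile ≈ 40 + ((63 − 59) / 9) × 10 = 44.4444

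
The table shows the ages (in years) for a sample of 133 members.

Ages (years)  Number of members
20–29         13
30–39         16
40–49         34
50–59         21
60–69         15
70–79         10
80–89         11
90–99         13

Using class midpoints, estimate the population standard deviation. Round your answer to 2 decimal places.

Midpoints: 24.5, 34.5, 44.5, 54.5, 64.5, 74.5, 84.5, 94.5
n = 133, Σfm = 7398.5, mean = 55.6278
Σfm² = 469093.25
Σf(m − x̄)² = Σfm² − (Σfm)²/n = 469093.25 − 7398.5²/133 = 57530.8271
Population variance = 57530.8271 / 133 = 432.5626
Standard deviation = √432.5626 = 20.7981

20.80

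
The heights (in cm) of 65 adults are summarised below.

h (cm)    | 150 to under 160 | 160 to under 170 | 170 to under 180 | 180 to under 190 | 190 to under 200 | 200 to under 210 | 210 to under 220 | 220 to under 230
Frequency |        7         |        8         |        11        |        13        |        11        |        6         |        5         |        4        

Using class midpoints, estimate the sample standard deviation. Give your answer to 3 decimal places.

19.742

Midpoints: 155, 165, 175, 185, 195, 205, 215, 225
n = 65, Σfm = 12085, mean = 185.9231
Σfm² = 2271825
Σf(m − x̄)² = Σfm² − (Σfm)²/n = 2271825 − 12085²/65 = 24944.6154
Sample variance = 24944.6154 / 64 = 389.7596
Standard deviation = √389.7596 = 19.7423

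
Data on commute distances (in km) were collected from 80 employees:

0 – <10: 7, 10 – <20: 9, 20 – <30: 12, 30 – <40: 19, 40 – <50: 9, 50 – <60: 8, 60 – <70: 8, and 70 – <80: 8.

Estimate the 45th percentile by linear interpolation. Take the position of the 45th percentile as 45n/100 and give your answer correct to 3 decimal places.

34.211

Cumulative frequencies: 7, 16, 28, 47, 56, 64, 72, 80
n = 80; position = 45n/100 = 36.
This falls in the class 30 – <40: L = 30, F = 28, f = 19, h = 10.
45th percentile ≈ 30 + ((36 − 28) / 19) × 10 = 34.2105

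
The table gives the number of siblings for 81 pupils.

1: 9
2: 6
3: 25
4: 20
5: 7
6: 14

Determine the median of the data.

4

Cumulative frequencies: 9, 15, 40, 60, 67, 81
n = 81, so the median is the value in position (n+1)/2 = 41.
Position 41 falls at value 4.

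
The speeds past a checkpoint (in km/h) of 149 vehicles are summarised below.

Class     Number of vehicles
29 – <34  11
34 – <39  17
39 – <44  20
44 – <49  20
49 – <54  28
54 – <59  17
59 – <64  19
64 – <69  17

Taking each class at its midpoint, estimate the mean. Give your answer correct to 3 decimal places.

Midpoints: 31.5, 36.5, 41.5, 46.5, 51.5, 56.5, 61.5, 66.5
Σfm = 11×31.5 + 17×36.5 + 20×41.5 + 20×46.5 + 28×51.5 + 17×56.5 + 19×61.5 + 17×66.5 = 7428.5
n = Σf = 149
Mean = 7428.5 / 149 = 49.8557

49.856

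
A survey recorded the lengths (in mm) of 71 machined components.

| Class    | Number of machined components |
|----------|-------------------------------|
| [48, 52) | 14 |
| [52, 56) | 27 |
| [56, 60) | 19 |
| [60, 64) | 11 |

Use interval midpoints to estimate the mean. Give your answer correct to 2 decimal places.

Midpoints: 50, 54, 58, 62
Σfm = 14×50 + 27×54 + 19×58 + 11×62 = 3942
n = Σf = 71
Mean = 3942 / 71 = 55.5211

55.52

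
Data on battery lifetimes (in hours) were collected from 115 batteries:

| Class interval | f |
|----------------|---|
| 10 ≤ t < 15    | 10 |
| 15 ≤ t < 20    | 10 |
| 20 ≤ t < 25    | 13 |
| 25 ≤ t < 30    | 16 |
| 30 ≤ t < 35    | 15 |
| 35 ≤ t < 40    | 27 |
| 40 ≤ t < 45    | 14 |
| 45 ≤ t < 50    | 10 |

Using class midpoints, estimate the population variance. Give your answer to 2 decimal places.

105.36

Midpoints: 12.5, 17.5, 22.5, 27.5, 32.5, 37.5, 42.5, 47.5
n = 115, Σfm = 3602.5, mean = 31.3261
Σfm² = 124968.75
Σf(m − x̄)² = Σfm² − (Σfm)²/n = 124968.75 − 3602.5²/115 = 12116.5217
Population variance = 12116.5217 / 115 = 105.3611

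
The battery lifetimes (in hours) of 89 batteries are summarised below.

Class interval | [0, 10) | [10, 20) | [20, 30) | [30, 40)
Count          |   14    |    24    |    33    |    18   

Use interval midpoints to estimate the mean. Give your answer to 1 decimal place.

21.2

Midpoints: 5, 15, 25, 35
Σfm = 14×5 + 24×15 + 33×25 + 18×35 = 1885
n = Σf = 89
Mean = 1885 / 89 = 21.1798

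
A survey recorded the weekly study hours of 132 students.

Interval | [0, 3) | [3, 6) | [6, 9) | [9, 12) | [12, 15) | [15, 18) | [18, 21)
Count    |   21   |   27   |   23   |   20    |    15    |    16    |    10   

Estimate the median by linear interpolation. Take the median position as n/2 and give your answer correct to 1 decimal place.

8.3

Cumulative frequencies: 21, 48, 71, 91, 106, 122, 132
n = 132; position = n/2 = 66.
This falls in the class [6, 9): L = 6, F = 48, f = 23, h = 3.
Median ≈ 6 + ((66 − 48) / 23) × 3 = 8.3478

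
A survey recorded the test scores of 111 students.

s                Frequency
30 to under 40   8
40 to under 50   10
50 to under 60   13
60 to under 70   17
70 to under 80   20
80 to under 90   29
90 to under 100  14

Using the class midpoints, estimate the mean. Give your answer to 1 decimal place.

Midpoints: 35, 45, 55, 65, 75, 85, 95
Σfm = 8×35 + 10×45 + 13×55 + 17×65 + 20×75 + 29×85 + 14×95 = 7845
n = Σf = 111
Mean = 7845 / 111 = 70.6757

70.7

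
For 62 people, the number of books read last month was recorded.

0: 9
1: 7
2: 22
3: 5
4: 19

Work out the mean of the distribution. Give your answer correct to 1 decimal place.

2.3

Values: 0, 1, 2, 3, 4
Σfx = 9×0 + 7×1 + 22×2 + 5×3 + 19×4 = 142
n = Σf = 62
Mean = 142 / 62 = 2.2903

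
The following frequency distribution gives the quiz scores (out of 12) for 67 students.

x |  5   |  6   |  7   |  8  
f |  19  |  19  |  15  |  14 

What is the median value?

Cumulative frequencies: 19, 38, 53, 67
n = 67, so the median is the value in position (n+1)/2 = 34.
Position 34 falls at value 6.

6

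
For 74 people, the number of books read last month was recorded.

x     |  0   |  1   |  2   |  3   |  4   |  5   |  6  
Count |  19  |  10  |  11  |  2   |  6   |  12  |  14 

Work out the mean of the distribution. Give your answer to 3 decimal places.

2.784

Values: 0, 1, 2, 3, 4, 5, 6
Σfx = 19×0 + 10×1 + 11×2 + 2×3 + 6×4 + 12×5 + 14×6 = 206
n = Σf = 74
Mean = 206 / 74 = 2.7838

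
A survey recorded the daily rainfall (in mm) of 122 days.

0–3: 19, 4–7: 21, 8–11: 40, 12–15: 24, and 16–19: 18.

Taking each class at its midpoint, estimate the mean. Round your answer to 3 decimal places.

9.533

Midpoints: 1.5, 5.5, 9.5, 13.5, 17.5
Σfm = 19×1.5 + 21×5.5 + 40×9.5 + 24×13.5 + 18×17.5 = 1163
n = Σf = 122
Mean = 1163 / 122 = 9.5328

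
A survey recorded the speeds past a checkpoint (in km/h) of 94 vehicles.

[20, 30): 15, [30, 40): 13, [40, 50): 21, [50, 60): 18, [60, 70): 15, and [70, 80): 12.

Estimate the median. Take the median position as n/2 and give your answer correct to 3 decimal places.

49.048

Cumulative frequencies: 15, 28, 49, 67, 82, 94
n = 94; position = n/2 = 47.
This falls in the class [40, 50): L = 40, F = 28, f = 21, h = 10.
Median ≈ 40 + ((47 − 28) / 21) × 10 = 49.0476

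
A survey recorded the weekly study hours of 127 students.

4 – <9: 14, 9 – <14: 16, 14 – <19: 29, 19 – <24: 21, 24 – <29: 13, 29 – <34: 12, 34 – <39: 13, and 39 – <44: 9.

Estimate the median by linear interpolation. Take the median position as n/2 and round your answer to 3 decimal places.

Cumulative frequencies: 14, 30, 59, 80, 93, 105, 118, 127
n = 127; position = n/2 = 63.5.
This falls in the class 19 – <24: L = 19, F = 59, f = 21, h = 5.
Median ≈ 19 + ((63.5 − 59) / 21) × 5 = 20.0714

20.071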